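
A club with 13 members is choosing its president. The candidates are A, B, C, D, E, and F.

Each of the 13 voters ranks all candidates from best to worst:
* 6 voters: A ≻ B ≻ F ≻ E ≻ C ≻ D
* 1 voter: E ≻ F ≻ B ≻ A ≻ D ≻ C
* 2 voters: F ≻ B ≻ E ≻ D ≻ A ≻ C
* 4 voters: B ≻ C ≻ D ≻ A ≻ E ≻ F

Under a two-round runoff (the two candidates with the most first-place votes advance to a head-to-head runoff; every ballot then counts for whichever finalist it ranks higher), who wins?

Round 1 first-place votes: A 6, B 4, C 0, D 0, E 1, F 2. A and B advance.
Runoff: A is ranked above B on 6 ballots, B above A on 7.

B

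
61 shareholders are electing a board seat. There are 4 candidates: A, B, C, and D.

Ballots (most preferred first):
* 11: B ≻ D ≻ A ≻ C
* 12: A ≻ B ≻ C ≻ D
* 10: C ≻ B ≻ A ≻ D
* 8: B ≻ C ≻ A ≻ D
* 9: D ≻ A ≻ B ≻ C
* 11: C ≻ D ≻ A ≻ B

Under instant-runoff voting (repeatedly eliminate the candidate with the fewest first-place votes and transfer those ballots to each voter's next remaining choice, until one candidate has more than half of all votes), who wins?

Round 1: A 12, B 19, C 21, D 9. D eliminated.
Round 2: A 21, B 19, C 21. B eliminated.
Round 3: A 32, C 29. A has a majority (≥31).

A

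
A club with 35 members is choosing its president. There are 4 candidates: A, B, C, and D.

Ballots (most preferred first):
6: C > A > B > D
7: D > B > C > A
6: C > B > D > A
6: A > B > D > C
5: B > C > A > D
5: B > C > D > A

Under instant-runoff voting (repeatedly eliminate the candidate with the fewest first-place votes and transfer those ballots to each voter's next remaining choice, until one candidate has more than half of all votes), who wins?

B

Round 1: A 6, B 10, C 12, D 7. A eliminated.
Round 2: B 16, C 12, D 7. D eliminated.
Round 3: B 23, C 12. B has a majority (≥18).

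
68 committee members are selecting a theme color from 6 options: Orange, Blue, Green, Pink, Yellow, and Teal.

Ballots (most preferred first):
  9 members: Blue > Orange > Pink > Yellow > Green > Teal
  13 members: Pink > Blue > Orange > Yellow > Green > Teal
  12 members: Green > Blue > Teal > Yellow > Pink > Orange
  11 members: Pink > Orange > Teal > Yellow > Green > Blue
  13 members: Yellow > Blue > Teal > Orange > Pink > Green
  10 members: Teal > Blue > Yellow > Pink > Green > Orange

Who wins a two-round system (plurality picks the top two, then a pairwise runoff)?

Round 1 first-place votes: Orange 0, Blue 9, Green 12, Pink 24, Yellow 13, Teal 10. Pink and Yellow advance.
Runoff: Pink is ranked above Yellow on 33 ballots, Yellow above Pink on 35.

Yellow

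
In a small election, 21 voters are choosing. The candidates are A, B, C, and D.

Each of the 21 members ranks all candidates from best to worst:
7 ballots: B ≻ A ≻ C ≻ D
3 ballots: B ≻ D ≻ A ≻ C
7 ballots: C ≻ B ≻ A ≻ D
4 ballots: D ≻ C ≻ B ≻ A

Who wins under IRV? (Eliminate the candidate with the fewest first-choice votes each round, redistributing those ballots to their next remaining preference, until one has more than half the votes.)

C

Round 1: A 0, B 10, C 7, D 4. A eliminated.
Round 2: B 10, C 7, D 4. D eliminated.
Round 3: B 10, C 11. C has a majority (≥11).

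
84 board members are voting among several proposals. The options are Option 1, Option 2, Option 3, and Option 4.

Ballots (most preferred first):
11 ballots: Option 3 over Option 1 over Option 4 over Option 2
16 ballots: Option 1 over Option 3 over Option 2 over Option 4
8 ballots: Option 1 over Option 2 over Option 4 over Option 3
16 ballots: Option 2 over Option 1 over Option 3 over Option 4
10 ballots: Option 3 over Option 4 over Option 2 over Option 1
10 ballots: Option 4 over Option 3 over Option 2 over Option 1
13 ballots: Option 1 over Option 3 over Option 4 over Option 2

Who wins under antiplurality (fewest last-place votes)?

Option 3

Last-place votes: Option 1 20, Option 2 24, Option 3 8, Option 4 32.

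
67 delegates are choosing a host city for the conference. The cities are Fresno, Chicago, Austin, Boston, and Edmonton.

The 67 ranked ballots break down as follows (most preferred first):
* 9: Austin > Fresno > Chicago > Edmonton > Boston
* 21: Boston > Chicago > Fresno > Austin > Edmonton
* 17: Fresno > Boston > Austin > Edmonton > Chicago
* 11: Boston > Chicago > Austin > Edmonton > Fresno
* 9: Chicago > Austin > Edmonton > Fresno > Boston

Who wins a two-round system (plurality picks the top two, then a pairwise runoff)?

Fresno

Round 1 first-place votes: Fresno 17, Chicago 9, Austin 9, Boston 32, Edmonton 0. Boston and Fresno advance.
Runoff: Boston is ranked above Fresno on 32 ballots, Fresno above Boston on 35.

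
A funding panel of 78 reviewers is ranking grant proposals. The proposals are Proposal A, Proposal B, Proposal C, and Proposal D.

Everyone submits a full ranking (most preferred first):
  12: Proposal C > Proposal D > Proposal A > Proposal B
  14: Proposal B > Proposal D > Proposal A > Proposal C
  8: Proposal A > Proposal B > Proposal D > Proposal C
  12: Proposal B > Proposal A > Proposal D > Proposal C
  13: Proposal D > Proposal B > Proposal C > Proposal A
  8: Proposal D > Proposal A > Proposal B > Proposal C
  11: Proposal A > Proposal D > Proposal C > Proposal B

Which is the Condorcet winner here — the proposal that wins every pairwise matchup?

Proposal D

Proposal D vs Proposal A: 47–31
Proposal D vs Proposal B: 44–34
Proposal D vs Proposal C: 66–12
Proposal D beats every other proposal.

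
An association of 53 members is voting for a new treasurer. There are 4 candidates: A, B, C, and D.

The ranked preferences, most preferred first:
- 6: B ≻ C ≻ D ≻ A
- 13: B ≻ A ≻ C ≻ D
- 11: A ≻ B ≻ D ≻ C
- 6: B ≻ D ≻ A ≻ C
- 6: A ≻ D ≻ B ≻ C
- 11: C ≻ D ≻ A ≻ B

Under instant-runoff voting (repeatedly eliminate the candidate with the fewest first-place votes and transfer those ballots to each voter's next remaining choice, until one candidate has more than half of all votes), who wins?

Round 1: A 17, B 25, C 11, D 0. D eliminated.
Round 2: A 17, B 25, C 11. C eliminated.
Round 3: A 28, B 25. A has a majority (≥27).

A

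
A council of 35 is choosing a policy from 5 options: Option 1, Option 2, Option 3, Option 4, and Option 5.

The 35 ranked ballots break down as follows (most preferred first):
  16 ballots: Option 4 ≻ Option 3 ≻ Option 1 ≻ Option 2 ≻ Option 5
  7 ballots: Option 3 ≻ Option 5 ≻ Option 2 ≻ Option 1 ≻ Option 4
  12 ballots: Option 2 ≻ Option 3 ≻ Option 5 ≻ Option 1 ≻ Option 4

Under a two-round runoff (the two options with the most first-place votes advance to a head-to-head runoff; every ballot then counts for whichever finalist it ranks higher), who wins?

Option 2

Round 1 first-place votes: Option 1 0, Option 2 12, Option 3 7, Option 4 16, Option 5 0. Option 4 and Option 2 advance.
Runoff: Option 4 is ranked above Option 2 on 16 ballots, Option 2 above Option 4 on 19.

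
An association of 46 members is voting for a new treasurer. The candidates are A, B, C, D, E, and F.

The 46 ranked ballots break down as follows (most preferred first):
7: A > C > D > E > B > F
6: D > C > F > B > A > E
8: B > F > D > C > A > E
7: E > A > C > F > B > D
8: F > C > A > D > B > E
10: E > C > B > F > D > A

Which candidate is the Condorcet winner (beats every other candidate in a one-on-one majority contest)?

C

C vs A: 32–14
C vs B: 38–8
C vs D: 32–14
C vs E: 29–17
C vs F: 30–16
C beats every other candidate.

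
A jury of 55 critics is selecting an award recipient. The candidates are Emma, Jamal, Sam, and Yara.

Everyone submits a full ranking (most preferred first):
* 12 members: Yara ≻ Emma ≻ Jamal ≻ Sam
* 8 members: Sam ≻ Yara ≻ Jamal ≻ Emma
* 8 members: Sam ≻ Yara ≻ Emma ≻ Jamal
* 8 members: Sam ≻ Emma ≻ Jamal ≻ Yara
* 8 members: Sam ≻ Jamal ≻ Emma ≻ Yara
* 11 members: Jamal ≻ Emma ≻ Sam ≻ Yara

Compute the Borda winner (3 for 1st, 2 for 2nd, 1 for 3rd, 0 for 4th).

Emma: 12×2 + 8×0 + 8×1 + 8×2 + 8×1 + 11×2 = 78
Jamal: 12×1 + 8×1 + 8×0 + 8×1 + 8×2 + 11×3 = 77
Sam: 12×0 + 8×3 + 8×3 + 8×3 + 8×3 + 11×1 = 107
Yara: 12×3 + 8×2 + 8×2 + 8×0 + 8×0 + 11×0 = 68

Sam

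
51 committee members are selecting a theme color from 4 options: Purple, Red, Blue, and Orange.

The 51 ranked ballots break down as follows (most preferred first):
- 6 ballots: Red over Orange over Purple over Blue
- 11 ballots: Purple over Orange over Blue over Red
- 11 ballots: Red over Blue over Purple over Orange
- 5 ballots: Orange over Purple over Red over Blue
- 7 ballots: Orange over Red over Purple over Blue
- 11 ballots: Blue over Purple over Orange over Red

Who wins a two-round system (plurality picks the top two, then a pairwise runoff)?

Orange

Round 1 first-place votes: Purple 11, Red 17, Blue 11, Orange 12. Red and Orange advance.
Runoff: Red is ranked above Orange on 17 ballots, Orange above Red on 34.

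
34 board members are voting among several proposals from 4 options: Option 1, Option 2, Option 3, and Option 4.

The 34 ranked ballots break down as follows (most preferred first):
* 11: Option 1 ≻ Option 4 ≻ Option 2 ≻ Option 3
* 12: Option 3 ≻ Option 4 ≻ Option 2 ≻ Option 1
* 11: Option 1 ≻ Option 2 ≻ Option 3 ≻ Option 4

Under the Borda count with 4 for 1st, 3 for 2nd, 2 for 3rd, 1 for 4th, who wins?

Option 1: 11×4 + 12×1 + 11×4 = 100
Option 2: 11×2 + 12×2 + 11×3 = 79
Option 3: 11×1 + 12×4 + 11×2 = 81
Option 4: 11×3 + 12×3 + 11×1 = 80

Option 1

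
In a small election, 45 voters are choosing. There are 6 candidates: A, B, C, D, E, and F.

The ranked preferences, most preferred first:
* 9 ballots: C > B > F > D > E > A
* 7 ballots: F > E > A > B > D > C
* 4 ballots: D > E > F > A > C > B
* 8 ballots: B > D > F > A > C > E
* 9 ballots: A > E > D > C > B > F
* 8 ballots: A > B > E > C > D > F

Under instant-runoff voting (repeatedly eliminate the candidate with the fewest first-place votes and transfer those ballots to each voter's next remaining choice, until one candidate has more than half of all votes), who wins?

Round 1: A 17, B 8, C 9, D 4, E 0, F 7. E eliminated.
Round 2: A 17, B 8, C 9, D 4, F 7. D eliminated.
Round 3: A 17, B 8, C 9, F 11. B eliminated.
Round 4: A 17, C 9, F 19. C eliminated.
Round 5: A 17, F 28. F has a majority (≥23).

F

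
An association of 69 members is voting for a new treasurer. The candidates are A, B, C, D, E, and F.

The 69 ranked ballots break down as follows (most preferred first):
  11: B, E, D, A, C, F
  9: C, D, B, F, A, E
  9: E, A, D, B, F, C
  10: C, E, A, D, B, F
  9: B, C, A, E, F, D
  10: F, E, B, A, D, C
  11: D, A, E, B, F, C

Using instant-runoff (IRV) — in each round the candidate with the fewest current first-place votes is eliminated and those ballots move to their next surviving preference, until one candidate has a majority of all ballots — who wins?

Round 1: A 0, B 20, C 19, D 11, E 9, F 10. A eliminated.
Round 2: B 20, C 19, D 11, E 9, F 10. E eliminated.
Round 3: B 20, C 19, D 20, F 10. F eliminated.
Round 4: B 30, C 19, D 20. C eliminated.
Round 5: B 30, D 39. D has a majority (≥35).

D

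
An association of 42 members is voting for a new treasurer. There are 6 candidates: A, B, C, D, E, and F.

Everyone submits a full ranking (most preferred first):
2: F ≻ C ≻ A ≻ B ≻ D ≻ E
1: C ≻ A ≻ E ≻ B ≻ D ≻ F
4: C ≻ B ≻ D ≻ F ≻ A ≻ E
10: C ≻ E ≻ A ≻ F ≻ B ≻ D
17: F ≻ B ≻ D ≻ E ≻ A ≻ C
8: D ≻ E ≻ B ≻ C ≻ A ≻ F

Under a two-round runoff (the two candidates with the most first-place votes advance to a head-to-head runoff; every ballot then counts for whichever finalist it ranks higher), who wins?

C

Round 1 first-place votes: A 0, B 0, C 15, D 8, E 0, F 19. F and C advance.
Runoff: F is ranked above C on 19 ballots, C above F on 23.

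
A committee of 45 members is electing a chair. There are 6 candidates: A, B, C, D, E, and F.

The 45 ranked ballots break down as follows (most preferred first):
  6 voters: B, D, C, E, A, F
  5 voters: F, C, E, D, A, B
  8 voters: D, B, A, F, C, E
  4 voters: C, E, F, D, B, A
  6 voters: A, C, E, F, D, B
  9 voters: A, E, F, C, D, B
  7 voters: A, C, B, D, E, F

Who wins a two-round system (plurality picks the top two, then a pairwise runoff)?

Round 1 first-place votes: A 22, B 6, C 4, D 8, E 0, F 5. A and D advance.
Runoff: A is ranked above D on 22 ballots, D above A on 23.

D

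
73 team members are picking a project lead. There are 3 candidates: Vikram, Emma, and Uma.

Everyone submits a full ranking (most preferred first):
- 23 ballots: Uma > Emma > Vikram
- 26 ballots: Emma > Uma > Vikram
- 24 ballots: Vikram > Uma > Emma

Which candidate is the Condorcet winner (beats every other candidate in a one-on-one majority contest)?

Uma vs Vikram: 49–24
Uma vs Emma: 47–26
Uma beats every other candidate.

Uma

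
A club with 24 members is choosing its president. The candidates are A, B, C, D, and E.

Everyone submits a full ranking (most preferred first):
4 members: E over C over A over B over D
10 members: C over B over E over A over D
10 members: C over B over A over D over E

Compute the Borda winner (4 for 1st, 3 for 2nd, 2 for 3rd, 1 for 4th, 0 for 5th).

C

A: 4×2 + 10×1 + 10×2 = 38
B: 4×1 + 10×3 + 10×3 = 64
C: 4×3 + 10×4 + 10×4 = 92
D: 4×0 + 10×0 + 10×1 = 10
E: 4×4 + 10×2 + 10×0 = 36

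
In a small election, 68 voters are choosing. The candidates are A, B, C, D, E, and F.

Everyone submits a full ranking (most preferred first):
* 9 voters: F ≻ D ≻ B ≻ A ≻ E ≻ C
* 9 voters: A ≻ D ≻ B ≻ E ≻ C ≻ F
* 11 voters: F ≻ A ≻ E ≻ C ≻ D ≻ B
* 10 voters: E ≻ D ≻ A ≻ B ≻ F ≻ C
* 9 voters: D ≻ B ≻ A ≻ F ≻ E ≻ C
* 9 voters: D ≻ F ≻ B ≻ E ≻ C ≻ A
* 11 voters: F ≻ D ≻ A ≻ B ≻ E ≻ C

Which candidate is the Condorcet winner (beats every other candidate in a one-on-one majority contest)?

D vs A: 48–20
D vs B: 68–0
D vs C: 57–11
D vs E: 47–21
D vs F: 37–31
D beats every other candidate.

D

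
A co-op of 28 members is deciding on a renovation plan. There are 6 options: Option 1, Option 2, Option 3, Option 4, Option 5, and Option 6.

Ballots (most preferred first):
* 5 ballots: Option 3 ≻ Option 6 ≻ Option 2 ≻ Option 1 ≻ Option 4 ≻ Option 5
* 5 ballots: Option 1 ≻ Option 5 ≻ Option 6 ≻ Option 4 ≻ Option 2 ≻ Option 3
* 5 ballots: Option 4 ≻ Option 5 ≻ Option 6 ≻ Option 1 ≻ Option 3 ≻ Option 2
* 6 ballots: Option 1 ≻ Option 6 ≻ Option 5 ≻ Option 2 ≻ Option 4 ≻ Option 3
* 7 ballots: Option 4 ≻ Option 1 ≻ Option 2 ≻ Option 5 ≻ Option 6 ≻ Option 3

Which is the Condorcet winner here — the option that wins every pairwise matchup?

Option 1 vs Option 2: 23–5
Option 1 vs Option 3: 23–5
Option 1 vs Option 4: 16–12
Option 1 vs Option 5: 23–5
Option 1 vs Option 6: 18–10
Option 1 beats every other option.

Option 1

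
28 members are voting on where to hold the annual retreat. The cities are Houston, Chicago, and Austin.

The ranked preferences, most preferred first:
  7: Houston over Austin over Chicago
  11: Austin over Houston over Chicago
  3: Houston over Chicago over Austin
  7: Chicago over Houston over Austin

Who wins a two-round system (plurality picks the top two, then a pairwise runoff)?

Houston

Round 1 first-place votes: Houston 10, Chicago 7, Austin 11. Austin and Houston advance.
Runoff: Austin is ranked above Houston on 11 ballots, Houston above Austin on 17.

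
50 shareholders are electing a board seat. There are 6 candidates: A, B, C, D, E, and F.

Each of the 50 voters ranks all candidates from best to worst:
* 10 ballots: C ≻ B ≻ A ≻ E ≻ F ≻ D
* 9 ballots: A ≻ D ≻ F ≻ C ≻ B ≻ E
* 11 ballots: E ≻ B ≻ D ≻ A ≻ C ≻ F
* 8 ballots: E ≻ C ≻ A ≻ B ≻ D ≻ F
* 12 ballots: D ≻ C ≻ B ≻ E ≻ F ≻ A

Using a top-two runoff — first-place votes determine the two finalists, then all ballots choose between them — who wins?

Round 1 first-place votes: A 9, B 0, C 10, D 12, E 19, F 0. E and D advance.
Runoff: E is ranked above D on 29 ballots, D above E on 21.

E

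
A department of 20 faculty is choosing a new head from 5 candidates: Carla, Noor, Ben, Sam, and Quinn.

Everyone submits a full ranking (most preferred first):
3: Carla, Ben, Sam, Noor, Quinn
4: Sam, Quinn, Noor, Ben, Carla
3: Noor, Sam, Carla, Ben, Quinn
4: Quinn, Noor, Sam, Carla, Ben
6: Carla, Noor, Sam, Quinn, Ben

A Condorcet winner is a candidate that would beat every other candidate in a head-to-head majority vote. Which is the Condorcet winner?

Noor vs Carla: 11–9
Noor vs Ben: 17–3
Noor vs Sam: 13–7
Noor vs Quinn: 12–8
Noor beats every other candidate.

Noor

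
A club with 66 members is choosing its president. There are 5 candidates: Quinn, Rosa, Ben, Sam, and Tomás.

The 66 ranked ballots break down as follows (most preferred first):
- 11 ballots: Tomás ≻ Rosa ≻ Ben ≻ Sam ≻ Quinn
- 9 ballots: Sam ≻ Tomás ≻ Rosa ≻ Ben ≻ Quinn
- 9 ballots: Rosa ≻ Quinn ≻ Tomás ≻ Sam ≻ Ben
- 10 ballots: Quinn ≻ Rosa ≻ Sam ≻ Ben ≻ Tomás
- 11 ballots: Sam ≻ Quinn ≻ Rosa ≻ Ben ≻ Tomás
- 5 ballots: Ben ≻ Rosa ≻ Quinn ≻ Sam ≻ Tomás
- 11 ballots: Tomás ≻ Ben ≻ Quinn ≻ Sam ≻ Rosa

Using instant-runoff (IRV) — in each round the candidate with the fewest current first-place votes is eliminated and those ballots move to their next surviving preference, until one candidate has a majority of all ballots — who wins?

Rosa

Round 1: Quinn 10, Rosa 9, Ben 5, Sam 20, Tomás 22. Ben eliminated.
Round 2: Quinn 10, Rosa 14, Sam 20, Tomás 22. Quinn eliminated.
Round 3: Rosa 24, Sam 20, Tomás 22. Sam eliminated.
Round 4: Rosa 35, Tomás 31. Rosa has a majority (≥34).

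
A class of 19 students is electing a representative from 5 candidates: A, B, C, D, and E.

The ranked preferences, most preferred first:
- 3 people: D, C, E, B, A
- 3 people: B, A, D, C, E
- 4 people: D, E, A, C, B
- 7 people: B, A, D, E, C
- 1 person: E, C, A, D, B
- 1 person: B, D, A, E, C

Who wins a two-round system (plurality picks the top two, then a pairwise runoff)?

Round 1 first-place votes: A 0, B 11, C 0, D 7, E 1. B and D advance.
Runoff: B is ranked above D on 11 ballots, D above B on 8.

B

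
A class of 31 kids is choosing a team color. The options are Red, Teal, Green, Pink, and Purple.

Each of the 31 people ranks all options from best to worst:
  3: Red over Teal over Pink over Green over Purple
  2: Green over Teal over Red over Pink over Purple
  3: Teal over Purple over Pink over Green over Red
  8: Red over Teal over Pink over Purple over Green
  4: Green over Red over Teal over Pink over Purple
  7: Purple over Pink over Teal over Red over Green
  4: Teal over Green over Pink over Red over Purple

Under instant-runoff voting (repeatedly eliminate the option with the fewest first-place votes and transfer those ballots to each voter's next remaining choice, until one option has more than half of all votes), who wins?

Round 1: Red 11, Teal 7, Green 6, Pink 0, Purple 7. Pink eliminated.
Round 2: Red 11, Teal 7, Green 6, Purple 7. Green eliminated.
Round 3: Red 15, Teal 9, Purple 7. Purple eliminated.
Round 4: Red 15, Teal 16. Teal has a majority (≥16).

Teal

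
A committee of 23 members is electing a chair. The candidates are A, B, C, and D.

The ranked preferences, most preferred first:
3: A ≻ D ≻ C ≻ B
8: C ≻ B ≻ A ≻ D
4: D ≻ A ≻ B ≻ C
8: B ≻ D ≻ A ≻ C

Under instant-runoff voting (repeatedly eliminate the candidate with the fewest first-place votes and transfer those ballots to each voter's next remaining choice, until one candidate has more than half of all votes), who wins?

Round 1: A 3, B 8, C 8, D 4. A eliminated.
Round 2: B 8, C 8, D 7. D eliminated.
Round 3: B 12, C 11. B has a majority (≥12).

B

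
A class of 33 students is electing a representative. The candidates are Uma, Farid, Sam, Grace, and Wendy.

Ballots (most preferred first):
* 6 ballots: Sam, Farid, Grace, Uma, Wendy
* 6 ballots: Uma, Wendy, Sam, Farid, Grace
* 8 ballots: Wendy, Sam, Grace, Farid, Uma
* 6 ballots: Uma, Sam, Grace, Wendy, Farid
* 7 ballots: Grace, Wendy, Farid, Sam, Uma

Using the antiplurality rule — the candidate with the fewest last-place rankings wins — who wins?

Last-place votes: Uma 15, Farid 6, Sam 0, Grace 6, Wendy 6.

Sam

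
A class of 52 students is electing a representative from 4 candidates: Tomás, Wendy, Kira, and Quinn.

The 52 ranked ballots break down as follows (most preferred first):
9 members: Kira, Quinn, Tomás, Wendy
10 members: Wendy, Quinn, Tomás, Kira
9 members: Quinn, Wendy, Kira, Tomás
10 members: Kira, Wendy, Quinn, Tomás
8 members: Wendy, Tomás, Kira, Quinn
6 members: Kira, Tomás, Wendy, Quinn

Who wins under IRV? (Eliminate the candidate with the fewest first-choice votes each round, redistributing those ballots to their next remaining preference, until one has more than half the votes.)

Round 1: Tomás 0, Wendy 18, Kira 25, Quinn 9. Tomás eliminated.
Round 2: Wendy 18, Kira 25, Quinn 9. Quinn eliminated.
Round 3: Wendy 27, Kira 25. Wendy has a majority (≥27).

Wendy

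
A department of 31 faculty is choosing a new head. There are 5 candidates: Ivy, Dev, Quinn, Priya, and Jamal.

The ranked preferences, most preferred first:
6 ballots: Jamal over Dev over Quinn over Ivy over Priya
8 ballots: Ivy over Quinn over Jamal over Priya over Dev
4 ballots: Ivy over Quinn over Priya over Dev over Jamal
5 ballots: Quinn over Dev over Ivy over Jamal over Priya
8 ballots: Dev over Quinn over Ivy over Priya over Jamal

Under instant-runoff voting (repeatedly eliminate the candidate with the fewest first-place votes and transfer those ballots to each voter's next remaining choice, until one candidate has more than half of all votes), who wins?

Round 1: Ivy 12, Dev 8, Quinn 5, Priya 0, Jamal 6. Priya eliminated.
Round 2: Ivy 12, Dev 8, Quinn 5, Jamal 6. Quinn eliminated.
Round 3: Ivy 12, Dev 13, Jamal 6. Jamal eliminated.
Round 4: Ivy 12, Dev 19. Dev has a majority (≥16).

Dev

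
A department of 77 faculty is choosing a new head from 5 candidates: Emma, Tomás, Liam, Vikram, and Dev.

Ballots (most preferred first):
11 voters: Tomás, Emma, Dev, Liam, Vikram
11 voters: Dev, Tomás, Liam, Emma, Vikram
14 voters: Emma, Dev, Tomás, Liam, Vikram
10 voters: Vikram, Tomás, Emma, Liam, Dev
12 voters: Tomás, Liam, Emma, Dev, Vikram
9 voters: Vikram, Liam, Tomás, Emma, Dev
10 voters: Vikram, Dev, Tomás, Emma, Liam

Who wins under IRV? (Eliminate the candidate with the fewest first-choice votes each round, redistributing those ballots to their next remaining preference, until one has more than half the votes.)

Tomás

Round 1: Emma 14, Tomás 23, Liam 0, Vikram 29, Dev 11. Liam eliminated.
Round 2: Emma 14, Tomás 23, Vikram 29, Dev 11. Dev eliminated.
Round 3: Emma 14, Tomás 34, Vikram 29. Emma eliminated.
Round 4: Tomás 48, Vikram 29. Tomás has a majority (≥39).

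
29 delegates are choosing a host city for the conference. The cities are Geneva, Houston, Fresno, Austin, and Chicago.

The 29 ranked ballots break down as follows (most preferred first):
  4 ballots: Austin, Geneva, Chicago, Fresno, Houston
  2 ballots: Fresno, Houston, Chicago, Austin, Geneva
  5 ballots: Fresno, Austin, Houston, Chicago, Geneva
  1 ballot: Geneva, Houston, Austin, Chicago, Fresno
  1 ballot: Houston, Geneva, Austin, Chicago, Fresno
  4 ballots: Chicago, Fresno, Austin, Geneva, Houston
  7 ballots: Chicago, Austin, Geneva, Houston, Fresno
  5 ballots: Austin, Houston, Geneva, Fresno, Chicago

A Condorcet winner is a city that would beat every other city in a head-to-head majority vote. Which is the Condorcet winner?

Austin

Austin vs Geneva: 27–2
Austin vs Houston: 25–4
Austin vs Fresno: 18–11
Austin vs Chicago: 16–13
Austin beats every other city.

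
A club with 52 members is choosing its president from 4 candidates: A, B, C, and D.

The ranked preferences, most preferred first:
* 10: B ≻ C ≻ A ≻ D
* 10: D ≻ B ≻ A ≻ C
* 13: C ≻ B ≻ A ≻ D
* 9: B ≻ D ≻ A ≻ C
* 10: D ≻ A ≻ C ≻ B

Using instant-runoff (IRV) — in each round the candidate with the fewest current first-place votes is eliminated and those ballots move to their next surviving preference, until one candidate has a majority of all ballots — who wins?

B

Round 1: A 0, B 19, C 13, D 20. A eliminated.
Round 2: B 19, C 13, D 20. C eliminated.
Round 3: B 32, D 20. B has a majority (≥27).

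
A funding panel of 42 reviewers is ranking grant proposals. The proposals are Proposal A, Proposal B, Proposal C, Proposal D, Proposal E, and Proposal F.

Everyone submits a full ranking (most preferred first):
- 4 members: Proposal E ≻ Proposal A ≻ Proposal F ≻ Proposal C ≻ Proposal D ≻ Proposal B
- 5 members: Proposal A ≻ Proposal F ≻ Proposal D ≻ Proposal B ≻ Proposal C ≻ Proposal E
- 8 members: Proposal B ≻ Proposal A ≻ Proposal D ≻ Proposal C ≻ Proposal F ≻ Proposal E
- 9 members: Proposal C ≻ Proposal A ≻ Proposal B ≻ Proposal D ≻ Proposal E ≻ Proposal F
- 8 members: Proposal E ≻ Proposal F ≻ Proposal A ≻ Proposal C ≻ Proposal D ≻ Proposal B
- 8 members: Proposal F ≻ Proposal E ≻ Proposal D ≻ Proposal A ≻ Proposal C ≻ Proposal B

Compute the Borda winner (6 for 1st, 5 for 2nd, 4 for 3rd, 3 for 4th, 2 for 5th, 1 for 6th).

Proposal A

Proposal A: 4×5 + 5×6 + 8×5 + 9×5 + 8×4 + 8×3 = 191
Proposal B: 4×1 + 5×3 + 8×6 + 9×4 + 8×1 + 8×1 = 119
Proposal C: 4×3 + 5×2 + 8×3 + 9×6 + 8×3 + 8×2 = 140
Proposal D: 4×2 + 5×4 + 8×4 + 9×3 + 8×2 + 8×4 = 135
Proposal E: 4×6 + 5×1 + 8×1 + 9×2 + 8×6 + 8×5 = 143
Proposal F: 4×4 + 5×5 + 8×2 + 9×1 + 8×5 + 8×6 = 154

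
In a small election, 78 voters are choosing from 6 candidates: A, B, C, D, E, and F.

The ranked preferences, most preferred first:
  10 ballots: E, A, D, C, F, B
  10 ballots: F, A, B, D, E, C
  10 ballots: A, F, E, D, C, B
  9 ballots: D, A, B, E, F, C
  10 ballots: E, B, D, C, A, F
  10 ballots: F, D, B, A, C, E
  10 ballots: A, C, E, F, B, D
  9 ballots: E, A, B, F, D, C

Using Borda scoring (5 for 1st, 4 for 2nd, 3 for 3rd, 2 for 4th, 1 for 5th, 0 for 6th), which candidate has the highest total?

A

A: 10×4 + 10×4 + 10×5 + 9×4 + 10×1 + 10×2 + 10×5 + 9×4 = 282
B: 10×0 + 10×3 + 10×0 + 9×3 + 10×4 + 10×3 + 10×1 + 9×3 = 164
C: 10×2 + 10×0 + 10×1 + 9×0 + 10×2 + 10×1 + 10×4 + 9×0 = 100
D: 10×3 + 10×2 + 10×2 + 9×5 + 10×3 + 10×4 + 10×0 + 9×1 = 194
E: 10×5 + 10×1 + 10×3 + 9×2 + 10×5 + 10×0 + 10×3 + 9×5 = 233
F: 10×1 + 10×5 + 10×4 + 9×1 + 10×0 + 10×5 + 10×2 + 9×2 = 197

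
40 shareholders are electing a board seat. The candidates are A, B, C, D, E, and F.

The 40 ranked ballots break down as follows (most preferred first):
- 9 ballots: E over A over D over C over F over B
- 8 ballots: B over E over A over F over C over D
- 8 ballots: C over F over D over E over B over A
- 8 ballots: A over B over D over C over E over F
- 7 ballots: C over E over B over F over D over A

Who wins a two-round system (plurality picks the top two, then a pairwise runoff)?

Round 1 first-place votes: A 8, B 8, C 15, D 0, E 9, F 0. C and E advance.
Runoff: C is ranked above E on 23 ballots, E above C on 17.

C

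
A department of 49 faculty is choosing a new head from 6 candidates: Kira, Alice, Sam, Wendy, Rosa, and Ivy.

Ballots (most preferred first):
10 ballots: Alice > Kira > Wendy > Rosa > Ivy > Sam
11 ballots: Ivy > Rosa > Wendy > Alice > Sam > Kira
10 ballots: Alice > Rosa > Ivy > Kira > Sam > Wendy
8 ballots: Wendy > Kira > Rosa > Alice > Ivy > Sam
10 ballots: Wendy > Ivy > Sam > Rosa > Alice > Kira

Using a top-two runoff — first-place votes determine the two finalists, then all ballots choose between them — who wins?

Wendy

Round 1 first-place votes: Kira 0, Alice 20, Sam 0, Wendy 18, Rosa 0, Ivy 11. Alice and Wendy advance.
Runoff: Alice is ranked above Wendy on 20 ballots, Wendy above Alice on 29.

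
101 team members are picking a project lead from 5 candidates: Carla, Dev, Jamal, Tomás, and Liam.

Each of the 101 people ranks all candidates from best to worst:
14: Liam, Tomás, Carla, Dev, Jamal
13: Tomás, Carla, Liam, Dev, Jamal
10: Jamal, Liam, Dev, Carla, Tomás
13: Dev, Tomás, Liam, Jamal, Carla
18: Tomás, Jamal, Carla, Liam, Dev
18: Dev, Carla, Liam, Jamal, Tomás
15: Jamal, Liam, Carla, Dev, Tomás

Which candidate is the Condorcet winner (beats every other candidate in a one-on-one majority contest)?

Liam vs Carla: 52–49
Liam vs Dev: 70–31
Liam vs Jamal: 58–43
Liam vs Tomás: 57–44
Liam beats every other candidate.

Liam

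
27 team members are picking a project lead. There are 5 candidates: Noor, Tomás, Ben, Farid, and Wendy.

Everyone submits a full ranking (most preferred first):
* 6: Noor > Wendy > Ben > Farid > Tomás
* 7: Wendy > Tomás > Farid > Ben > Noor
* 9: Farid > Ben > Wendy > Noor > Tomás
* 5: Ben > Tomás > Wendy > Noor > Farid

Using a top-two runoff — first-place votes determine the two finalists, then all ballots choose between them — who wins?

Wendy

Round 1 first-place votes: Noor 6, Tomás 0, Ben 5, Farid 9, Wendy 7. Farid and Wendy advance.
Runoff: Farid is ranked above Wendy on 9 ballots, Wendy above Farid on 18.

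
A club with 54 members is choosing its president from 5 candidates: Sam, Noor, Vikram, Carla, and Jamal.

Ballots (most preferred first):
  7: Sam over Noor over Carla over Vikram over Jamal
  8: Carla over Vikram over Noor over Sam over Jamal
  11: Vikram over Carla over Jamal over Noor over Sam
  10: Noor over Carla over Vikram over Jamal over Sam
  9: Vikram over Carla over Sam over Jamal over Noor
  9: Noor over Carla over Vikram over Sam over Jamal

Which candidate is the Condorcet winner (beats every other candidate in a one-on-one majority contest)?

Carla vs Sam: 47–7
Carla vs Noor: 28–26
Carla vs Vikram: 34–20
Carla vs Jamal: 54–0
Carla beats every other candidate.

Carla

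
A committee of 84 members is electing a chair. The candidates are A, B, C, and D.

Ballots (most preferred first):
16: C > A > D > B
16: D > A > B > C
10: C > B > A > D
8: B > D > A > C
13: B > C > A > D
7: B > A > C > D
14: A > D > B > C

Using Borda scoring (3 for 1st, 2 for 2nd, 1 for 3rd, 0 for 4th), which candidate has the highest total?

A: 16×2 + 16×2 + 10×1 + 8×1 + 13×1 + 7×2 + 14×3 = 151
B: 16×0 + 16×1 + 10×2 + 8×3 + 13×3 + 7×3 + 14×1 = 134
C: 16×3 + 16×0 + 10×3 + 8×0 + 13×2 + 7×1 + 14×0 = 111
D: 16×1 + 16×3 + 10×0 + 8×2 + 13×0 + 7×0 + 14×2 = 108

A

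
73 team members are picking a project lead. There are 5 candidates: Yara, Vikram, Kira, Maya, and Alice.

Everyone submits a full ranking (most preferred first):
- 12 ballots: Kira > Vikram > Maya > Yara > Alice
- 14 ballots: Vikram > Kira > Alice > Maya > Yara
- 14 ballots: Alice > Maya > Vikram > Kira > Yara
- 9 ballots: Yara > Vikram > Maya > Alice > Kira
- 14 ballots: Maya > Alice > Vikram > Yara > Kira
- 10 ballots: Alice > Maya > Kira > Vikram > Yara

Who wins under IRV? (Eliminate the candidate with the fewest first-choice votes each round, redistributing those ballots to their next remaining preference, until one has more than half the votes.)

Round 1: Yara 9, Vikram 14, Kira 12, Maya 14, Alice 24. Yara eliminated.
Round 2: Vikram 23, Kira 12, Maya 14, Alice 24. Kira eliminated.
Round 3: Vikram 35, Maya 14, Alice 24. Maya eliminated.
Round 4: Vikram 35, Alice 38. Alice has a majority (≥37).

Alice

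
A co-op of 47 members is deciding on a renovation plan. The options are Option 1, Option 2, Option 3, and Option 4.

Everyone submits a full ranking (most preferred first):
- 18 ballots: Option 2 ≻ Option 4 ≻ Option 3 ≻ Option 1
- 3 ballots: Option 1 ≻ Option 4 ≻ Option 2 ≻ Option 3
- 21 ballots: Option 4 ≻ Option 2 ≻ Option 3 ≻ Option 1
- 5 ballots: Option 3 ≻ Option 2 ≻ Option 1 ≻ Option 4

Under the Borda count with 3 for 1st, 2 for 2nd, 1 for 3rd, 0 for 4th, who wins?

Option 1: 18×0 + 3×3 + 21×0 + 5×1 = 14
Option 2: 18×3 + 3×1 + 21×2 + 5×2 = 109
Option 3: 18×1 + 3×0 + 21×1 + 5×3 = 54
Option 4: 18×2 + 3×2 + 21×3 + 5×0 = 105

Option 2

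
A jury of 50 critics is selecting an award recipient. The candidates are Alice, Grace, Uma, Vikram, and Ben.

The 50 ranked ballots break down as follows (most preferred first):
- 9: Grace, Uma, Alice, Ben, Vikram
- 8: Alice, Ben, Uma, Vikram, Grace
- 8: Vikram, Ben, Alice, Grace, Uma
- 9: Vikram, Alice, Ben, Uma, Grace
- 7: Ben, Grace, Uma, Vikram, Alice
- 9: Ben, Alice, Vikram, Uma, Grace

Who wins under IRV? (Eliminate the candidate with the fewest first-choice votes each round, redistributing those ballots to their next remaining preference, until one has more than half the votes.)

Round 1: Alice 8, Grace 9, Uma 0, Vikram 17, Ben 16. Uma eliminated.
Round 2: Alice 8, Grace 9, Vikram 17, Ben 16. Alice eliminated.
Round 3: Grace 9, Vikram 17, Ben 24. Grace eliminated.
Round 4: Vikram 17, Ben 33. Ben has a majority (≥26).

Ben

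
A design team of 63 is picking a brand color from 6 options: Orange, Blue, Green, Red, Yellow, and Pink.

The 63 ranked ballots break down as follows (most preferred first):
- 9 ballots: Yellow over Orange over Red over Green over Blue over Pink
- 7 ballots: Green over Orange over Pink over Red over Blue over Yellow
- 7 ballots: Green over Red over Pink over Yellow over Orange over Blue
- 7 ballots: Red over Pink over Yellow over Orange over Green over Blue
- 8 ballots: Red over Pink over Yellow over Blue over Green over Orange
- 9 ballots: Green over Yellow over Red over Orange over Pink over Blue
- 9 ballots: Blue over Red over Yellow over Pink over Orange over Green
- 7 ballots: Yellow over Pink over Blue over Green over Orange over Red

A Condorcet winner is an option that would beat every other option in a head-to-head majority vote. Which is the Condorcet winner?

Red vs Orange: 40–23
Red vs Blue: 47–16
Red vs Green: 33–30
Red vs Yellow: 38–25
Red vs Pink: 49–14
Red beats every other option.

Red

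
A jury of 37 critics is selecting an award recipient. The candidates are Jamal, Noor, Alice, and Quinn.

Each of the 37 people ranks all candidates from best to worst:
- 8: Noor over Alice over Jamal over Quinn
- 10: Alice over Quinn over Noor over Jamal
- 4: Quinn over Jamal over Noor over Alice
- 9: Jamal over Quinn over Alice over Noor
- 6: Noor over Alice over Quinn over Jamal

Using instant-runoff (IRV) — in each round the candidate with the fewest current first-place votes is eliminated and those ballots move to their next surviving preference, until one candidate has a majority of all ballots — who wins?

Noor

Round 1: Jamal 9, Noor 14, Alice 10, Quinn 4. Quinn eliminated.
Round 2: Jamal 13, Noor 14, Alice 10. Alice eliminated.
Round 3: Jamal 13, Noor 24. Noor has a majority (≥19).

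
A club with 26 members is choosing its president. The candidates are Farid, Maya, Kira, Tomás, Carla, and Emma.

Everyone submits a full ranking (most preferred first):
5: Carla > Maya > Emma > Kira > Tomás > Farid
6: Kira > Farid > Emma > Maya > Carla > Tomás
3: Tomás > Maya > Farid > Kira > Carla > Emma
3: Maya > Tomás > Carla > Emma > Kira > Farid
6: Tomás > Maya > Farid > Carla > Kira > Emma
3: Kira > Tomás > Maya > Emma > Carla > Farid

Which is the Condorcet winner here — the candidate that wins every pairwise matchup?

Maya vs Farid: 20–6
Maya vs Kira: 17–9
Maya vs Tomás: 14–12
Maya vs Carla: 21–5
Maya vs Emma: 20–6
Maya beats every other candidate.

Maya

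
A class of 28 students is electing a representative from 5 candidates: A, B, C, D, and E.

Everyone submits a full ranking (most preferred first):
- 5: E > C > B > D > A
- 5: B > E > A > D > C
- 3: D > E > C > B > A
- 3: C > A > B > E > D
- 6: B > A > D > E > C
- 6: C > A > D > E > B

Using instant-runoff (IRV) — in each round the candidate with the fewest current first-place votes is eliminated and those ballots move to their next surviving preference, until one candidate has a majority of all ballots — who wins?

C

Round 1: A 0, B 11, C 9, D 3, E 5. A eliminated.
Round 2: B 11, C 9, D 3, E 5. D eliminated.
Round 3: B 11, C 9, E 8. E eliminated.
Round 4: B 11, C 17. C has a majority (≥15).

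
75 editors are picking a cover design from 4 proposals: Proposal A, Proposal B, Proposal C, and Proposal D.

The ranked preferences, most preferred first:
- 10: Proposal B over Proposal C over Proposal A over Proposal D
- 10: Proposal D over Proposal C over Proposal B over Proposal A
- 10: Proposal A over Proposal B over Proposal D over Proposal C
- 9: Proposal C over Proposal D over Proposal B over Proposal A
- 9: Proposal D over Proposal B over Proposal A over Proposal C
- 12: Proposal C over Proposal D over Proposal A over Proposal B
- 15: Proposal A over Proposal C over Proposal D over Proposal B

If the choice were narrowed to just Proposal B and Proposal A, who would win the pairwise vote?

Proposal B

Proposal B is ranked above Proposal A on 38 ballots; Proposal A above Proposal B on 37.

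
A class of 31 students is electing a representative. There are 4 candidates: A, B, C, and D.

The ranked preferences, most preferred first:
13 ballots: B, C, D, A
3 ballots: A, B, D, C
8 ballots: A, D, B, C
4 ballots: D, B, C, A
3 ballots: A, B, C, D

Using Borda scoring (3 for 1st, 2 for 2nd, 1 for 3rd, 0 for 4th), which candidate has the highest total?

B

A: 13×0 + 3×3 + 8×3 + 4×0 + 3×3 = 42
B: 13×3 + 3×2 + 8×1 + 4×2 + 3×2 = 67
C: 13×2 + 3×0 + 8×0 + 4×1 + 3×1 = 33
D: 13×1 + 3×1 + 8×2 + 4×3 + 3×0 = 44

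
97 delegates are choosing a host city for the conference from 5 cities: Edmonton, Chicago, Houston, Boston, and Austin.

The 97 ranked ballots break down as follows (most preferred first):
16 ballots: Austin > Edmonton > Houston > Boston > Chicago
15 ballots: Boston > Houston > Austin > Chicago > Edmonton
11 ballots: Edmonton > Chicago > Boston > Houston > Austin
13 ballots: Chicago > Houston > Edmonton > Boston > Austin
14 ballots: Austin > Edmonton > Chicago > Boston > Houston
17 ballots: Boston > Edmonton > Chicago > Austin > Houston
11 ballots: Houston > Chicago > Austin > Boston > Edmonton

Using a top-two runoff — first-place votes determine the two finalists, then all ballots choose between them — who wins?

Boston

Round 1 first-place votes: Edmonton 11, Chicago 13, Houston 11, Boston 32, Austin 30. Boston and Austin advance.
Runoff: Boston is ranked above Austin on 56 ballots, Austin above Boston on 41.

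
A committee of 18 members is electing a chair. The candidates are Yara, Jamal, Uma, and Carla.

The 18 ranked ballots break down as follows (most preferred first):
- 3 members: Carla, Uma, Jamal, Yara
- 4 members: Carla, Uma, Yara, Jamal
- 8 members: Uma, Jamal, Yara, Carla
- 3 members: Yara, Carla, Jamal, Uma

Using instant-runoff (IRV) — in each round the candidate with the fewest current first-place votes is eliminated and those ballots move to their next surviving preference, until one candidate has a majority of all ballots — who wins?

Carla

Round 1: Yara 3, Jamal 0, Uma 8, Carla 7. Jamal eliminated.
Round 2: Yara 3, Uma 8, Carla 7. Yara eliminated.
Round 3: Uma 8, Carla 10. Carla has a majority (≥10).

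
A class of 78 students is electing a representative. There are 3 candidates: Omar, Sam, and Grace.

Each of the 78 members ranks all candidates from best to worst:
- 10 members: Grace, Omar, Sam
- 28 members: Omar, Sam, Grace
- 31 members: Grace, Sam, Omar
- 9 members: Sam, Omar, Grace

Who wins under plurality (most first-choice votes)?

Grace

First-place votes: Omar 28, Sam 9, Grace 41.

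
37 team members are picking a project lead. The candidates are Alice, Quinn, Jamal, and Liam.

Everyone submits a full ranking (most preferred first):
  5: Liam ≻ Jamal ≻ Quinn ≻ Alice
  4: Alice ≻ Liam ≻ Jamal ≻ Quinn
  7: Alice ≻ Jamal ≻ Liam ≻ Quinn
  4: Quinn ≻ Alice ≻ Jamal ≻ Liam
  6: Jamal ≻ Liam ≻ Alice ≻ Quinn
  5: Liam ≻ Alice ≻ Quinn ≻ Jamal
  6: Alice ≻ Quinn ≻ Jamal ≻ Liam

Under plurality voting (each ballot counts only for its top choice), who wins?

First-place votes: Alice 17, Quinn 4, Jamal 6, Liam 10.

Alice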